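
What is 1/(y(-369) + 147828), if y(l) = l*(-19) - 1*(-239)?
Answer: 1/155078 ≈ 6.4484e-6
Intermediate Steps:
y(l) = 239 - 19*l (y(l) = -19*l + 239 = 239 - 19*l)
1/(y(-369) + 147828) = 1/((239 - 19*(-369)) + 147828) = 1/((239 + 7011) + 147828) = 1/(7250 + 147828) = 1/155078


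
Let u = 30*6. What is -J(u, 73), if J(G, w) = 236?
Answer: -236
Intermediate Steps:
u = 180
-J(u, 73) = -1*236 = -236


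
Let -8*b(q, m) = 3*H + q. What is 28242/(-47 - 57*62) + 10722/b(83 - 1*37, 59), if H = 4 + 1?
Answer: -308886618/218441 ≈ -1414.1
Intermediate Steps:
H = 5
b(q, m) = -15/8 - q/8 (b(q, m) = -(3*5 + q)/8 = -(15 + q)/8 = -15/8 - q/8)
28242/(-47 - 57*62) + 10722/b(83 - 1*37, 59) = 28242/(-47 - 57*62) + 10722/(-15/8 - (83 - 1*37)/8) = 28242/(-47 - 3534) + 10722/(-15/8 - (83 - 37)/8) = 28242/(-3581) + 10722/(-15/8 - ⅛*46) = 28242*(-1/3581) + 10722/(-15/8 - 23/4) = -28242/3581 + 10722/(-61/8) = -28242/3581 + 10722*(-8/61) = -28242/3581 - 85776/61 = -308886618/218441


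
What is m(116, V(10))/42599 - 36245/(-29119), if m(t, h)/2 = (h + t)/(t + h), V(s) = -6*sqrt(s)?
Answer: 1544058993/1240440281 ≈ 1.2448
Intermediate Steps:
m(t, h) = 2 (m(t, h) = 2*((h + t)/(t + h)) = 2*((h + t)/(h + t)) = 2*1 = 2)
m(116, V(10))/42599 - 36245/(-29119) = 2/42599 - 36245/(-29119) = 2*(1/42599) - 36245*(-1/29119) = 2/42599 + 36245/29119 = 1544058993/1240440281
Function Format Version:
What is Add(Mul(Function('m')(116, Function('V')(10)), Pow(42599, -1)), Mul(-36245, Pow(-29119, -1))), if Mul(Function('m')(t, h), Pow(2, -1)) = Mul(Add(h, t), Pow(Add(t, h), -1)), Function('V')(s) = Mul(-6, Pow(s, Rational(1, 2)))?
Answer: Rational(1544058993, 1240440281) ≈ 1.2448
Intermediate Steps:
Function('m')(t, h) = 2 (Function('m')(t, h) = Mul(2, Mul(Add(h, t), Pow(Add(t, h), -1))) = Mul(2, Mul(Add(h, t), Pow(Add(h, t), -1))) = Mul(2, 1) = 2)
Add(Mul(Function('m')(116, Function('V')(10)), Pow(42599, -1)), Mul(-36245, Pow(-29119, -1))) = Add(Mul(2, Pow(42599, -1)), Mul(-36245, Pow(-29119, -1))) = Add(Mul(2, Rational(1, 42599)), Mul(-36245, Rational(-1, 29119))) = Add(Rational(2, 42599), Rational(36245, 29119)) = Rational(1544058993, 1240440281)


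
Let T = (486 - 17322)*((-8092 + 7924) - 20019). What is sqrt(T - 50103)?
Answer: 3*sqrt(37757581) ≈ 18434.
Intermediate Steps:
T = 339868332 (T = -16836*(-168 - 20019) = -16836*(-20187) = 339868332)
sqrt(T - 50103) = sqrt(339868332 - 50103) = sqrt(339818229) = 3*sqrt(37757581)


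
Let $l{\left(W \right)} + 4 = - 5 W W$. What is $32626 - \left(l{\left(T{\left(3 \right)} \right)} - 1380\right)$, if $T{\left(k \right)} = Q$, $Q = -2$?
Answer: $34030$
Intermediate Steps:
$T{\left(k \right)} = -2$
$l{\left(W \right)} = -4 - 5 W^{2}$ ($l{\left(W \right)} = -4 + - 5 W W = -4 - 5 W^{2}$)
$32626 - \left(l{\left(T{\left(3 \right)} \right)} - 1380\right) = 32626 - \left(\left(-4 - 5 \left(-2\right)^{2}\right) - 1380\right) = 32626 - \left(\left(-4 - 20\right) - 1380\right) = 32626 - \left(-24 - 1380\right) = 32626 - -1404 = 32626 + 1404 = 34030$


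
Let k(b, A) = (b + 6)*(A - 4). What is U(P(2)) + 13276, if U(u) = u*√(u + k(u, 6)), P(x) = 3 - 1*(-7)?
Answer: 13276 + 10*√42 ≈ 13341.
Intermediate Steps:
k(b, A) = (-4 + A)*(6 + b) (k(b, A) = (6 + b)*(-4 + A) = (-4 + A)*(6 + b))
P(x) = 10 (P(x) = 3 + 7 = 10)
U(u) = u*√(12 + 3*u) (U(u) = u*√(u + (-24 - 4*u + 6*6 + 6*u)) = u*√(u + (-24 - 4*u + 36 + 6*u)) = u*√(u + (12 + 2*u)) = u*√(12 + 3*u))
U(P(2)) + 13276 = 10*√(12 + 3*10) + 13276 = 10*√(12 + 30) + 13276 = 10*√42 + 13276 = 13276 + 10*√42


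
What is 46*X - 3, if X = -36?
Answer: -1659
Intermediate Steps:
46*X - 3 = 46*(-36) - 3 = -1656 - 3 = -1659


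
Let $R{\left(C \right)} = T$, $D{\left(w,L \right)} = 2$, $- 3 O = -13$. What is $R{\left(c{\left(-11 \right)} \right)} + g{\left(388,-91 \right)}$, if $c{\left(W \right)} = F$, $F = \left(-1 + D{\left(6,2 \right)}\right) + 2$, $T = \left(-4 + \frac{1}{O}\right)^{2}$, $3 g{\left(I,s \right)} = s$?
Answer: $- \frac{8176}{507} \approx -16.126$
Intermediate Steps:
$O = \frac{13}{3}$ ($O = \left(- \frac{1}{3}\right) \left(-13\right) = \frac{13}{3} \approx 4.3333$)
$g{\left(I,s \right)} = \frac{s}{3}$
$T = \frac{2401}{169}$ ($T = \left(-4 + \frac{1}{\frac{13}{3}}\right)^{2} = \left(-4 + \frac{3}{13}\right)^{2} = \left(- \frac{49}{13}\right)^{2} = \frac{2401}{169} \approx 14.207$)
$F = 3$ ($F = \left(-1 + 2\right) + 2 = 1 + 2 = 3$)
$c{\left(W \right)} = 3$
$R{\left(C \right)} = \frac{2401}{169}$
$R{\left(c{\left(-11 \right)} \right)} + g{\left(388,-91 \right)} = \frac{2401}{169} + \frac{1}{3} \left(-91\right) = \frac{2401}{169} - \frac{91}{3} = - \frac{8176}{507}$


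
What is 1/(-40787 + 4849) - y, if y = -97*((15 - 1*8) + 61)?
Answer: 237047047/35938 ≈ 6596.0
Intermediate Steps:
y = -6596 (y = -97*((15 - 8) + 61) = -97*(7 + 61) = -97*68 = -6596)
1/(-40787 + 4849) - y = 1/(-40787 + 4849) - 1*(-6596) = 1/(-35938) + 6596 = -1/35938 + 6596 = 237047047/35938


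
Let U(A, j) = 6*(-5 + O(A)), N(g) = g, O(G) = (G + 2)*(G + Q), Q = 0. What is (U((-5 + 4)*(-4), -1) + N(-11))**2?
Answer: 10609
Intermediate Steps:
O(G) = G*(2 + G) (O(G) = (G + 2)*(G + 0) = (2 + G)*G = G*(2 + G))
U(A, j) = -30 + 6*A*(2 + A) (U(A, j) = 6*(-5 + A*(2 + A)) = -30 + 6*A*(2 + A))
(U((-5 + 4)*(-4), -1) + N(-11))**2 = ((-30 + 6*((-5 + 4)*(-4))**2 + 12*((-5 + 4)*(-4))) - 11)**2 = ((-30 + 6*(-1*(-4))**2 + 12*(-1*(-4))) - 11)**2 = ((-30 + 6*4**2 + 12*4) - 11)**2 = ((-30 + 6*16 + 48) - 11)**2 = ((-30 + 96 + 48) - 11)**2 = (114 - 11)**2 = 103**2 = 10609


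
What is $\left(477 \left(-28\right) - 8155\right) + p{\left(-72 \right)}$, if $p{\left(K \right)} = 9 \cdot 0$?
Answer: $-21511$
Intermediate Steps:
$p{\left(K \right)} = 0$
$\left(477 \left(-28\right) - 8155\right) + p{\left(-72 \right)} = \left(477 \left(-28\right) - 8155\right) + 0 = \left(-13356 - 8155\right) + 0 = -21511 + 0 = -21511$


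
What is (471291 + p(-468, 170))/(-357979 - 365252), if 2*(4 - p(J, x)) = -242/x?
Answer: -26706757/40983090 ≈ -0.65165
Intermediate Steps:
p(J, x) = 4 + 121/x (p(J, x) = 4 - (-121)/x = 4 + 121/x)
(471291 + p(-468, 170))/(-357979 - 365252) = (471291 + (4 + 121/170))/(-357979 - 365252) = (471291 + (4 + 121*(1/170)))/(-723231) = (471291 + (4 + 121/170))*(-1/723231) = (471291 + 801/170)*(-1/723231) = (80120271/170)*(-1/723231) = -26706757/40983090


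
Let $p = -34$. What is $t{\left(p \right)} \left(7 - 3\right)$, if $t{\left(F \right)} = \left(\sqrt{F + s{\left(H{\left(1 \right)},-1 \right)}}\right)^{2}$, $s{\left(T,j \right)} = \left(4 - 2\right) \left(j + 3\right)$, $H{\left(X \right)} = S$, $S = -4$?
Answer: $-120$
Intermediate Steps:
$H{\left(X \right)} = -4$
$s{\left(T,j \right)} = 6 + 2 j$ ($s{\left(T,j \right)} = 2 \left(3 + j\right) = 6 + 2 j$)
$t{\left(F \right)} = 4 + F$ ($t{\left(F \right)} = \left(\sqrt{F + \left(6 + 2 \left(-1\right)\right)}\right)^{2} = \left(\sqrt{F + \left(6 - 2\right)}\right)^{2} = \left(\sqrt{F + 4}\right)^{2} = \left(\sqrt{4 + F}\right)^{2} = 4 + F$)
$t{\left(p \right)} \left(7 - 3\right) = \left(4 - 34\right) \left(7 - 3\right) = \left(-30\right) 4 = -120$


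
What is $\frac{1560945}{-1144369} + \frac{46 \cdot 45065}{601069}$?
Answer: $\frac{1434029843105}{687844730461} \approx 2.0848$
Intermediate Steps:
$\frac{1560945}{-1144369} + \frac{46 \cdot 45065}{601069} = 1560945 \left(- \frac{1}{1144369}\right) + 2072990 \cdot \frac{1}{601069} = - \frac{1560945}{1144369} + \frac{2072990}{601069} = \frac{1434029843105}{687844730461}$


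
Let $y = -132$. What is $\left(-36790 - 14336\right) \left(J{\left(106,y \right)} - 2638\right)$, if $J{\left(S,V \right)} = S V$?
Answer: $850225380$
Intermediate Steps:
$\left(-36790 - 14336\right) \left(J{\left(106,y \right)} - 2638\right) = \left(-36790 - 14336\right) \left(106 \left(-132\right) - 2638\right) = - 51126 \left(-13992 - 2638\right) = \left(-51126\right) \left(-16630\right) = 850225380$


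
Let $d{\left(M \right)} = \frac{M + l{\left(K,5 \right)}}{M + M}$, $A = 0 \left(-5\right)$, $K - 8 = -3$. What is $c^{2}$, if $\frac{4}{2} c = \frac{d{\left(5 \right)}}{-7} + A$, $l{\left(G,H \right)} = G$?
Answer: $\frac{1}{196} \approx 0.005102$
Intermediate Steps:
$K = 5$ ($K = 8 - 3 = 5$)
$A = 0$
$d{\left(M \right)} = \frac{5 + M}{2 M}$ ($d{\left(M \right)} = \frac{M + 5}{M + M} = \frac{5 + M}{2 M}$)
$c = - \frac{1}{14}$ ($c = \frac{\frac{\frac{1}{2} \cdot \frac{1}{5} \left(5 + 5\right)}{-7} + 0}{2} = \frac{\frac{1}{2} \cdot \frac{1}{5} \cdot 10 \left(- \frac{1}{7}\right) + 0}{2} = \frac{1 \left(- \frac{1}{7}\right) + 0}{2} = \frac{- \frac{1}{7} + 0}{2} = \frac{1}{2} \left(- \frac{1}{7}\right) = - \frac{1}{14} \approx -0.071429$)
$c^{2} = \left(- \frac{1}{14}\right)^{2} = \frac{1}{196}$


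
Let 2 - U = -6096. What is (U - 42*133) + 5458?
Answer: 5970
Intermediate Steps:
U = 6098 (U = 2 - 1*(-6096) = 2 + 6096 = 6098)
(U - 42*133) + 5458 = (6098 - 42*133) + 5458 = (6098 - 5586) + 5458 = 512 + 5458 = 5970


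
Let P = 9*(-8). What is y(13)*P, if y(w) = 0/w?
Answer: 0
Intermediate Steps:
y(w) = 0
P = -72
y(13)*P = 0*(-72) = 0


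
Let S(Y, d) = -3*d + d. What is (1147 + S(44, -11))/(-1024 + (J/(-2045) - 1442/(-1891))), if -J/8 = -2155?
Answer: -904126811/797911446 ≈ -1.1331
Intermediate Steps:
J = 17240 (J = -8*(-2155) = 17240)
S(Y, d) = -2*d
(1147 + S(44, -11))/(-1024 + (J/(-2045) - 1442/(-1891))) = (1147 - 2*(-11))/(-1024 + (17240/(-2045) - 1442/(-1891))) = (1147 + 22)/(-1024 + (17240*(-1/2045) - 1442*(-1/1891))) = 1169/(-1024 + (-3448/409 + 1442/1891)) = 1169/(-1024 - 5930390/773419) = 1169/(-797911446/773419) = 1169*(-773419/797911446) = -904126811/797911446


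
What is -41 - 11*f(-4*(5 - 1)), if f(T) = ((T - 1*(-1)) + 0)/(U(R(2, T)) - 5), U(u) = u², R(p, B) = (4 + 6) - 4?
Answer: -1106/31 ≈ -35.677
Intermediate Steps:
R(p, B) = 6 (R(p, B) = 10 - 4 = 6)
f(T) = 1/31 + T/31 (f(T) = ((T - 1*(-1)) + 0)/(6² - 5) = ((T + 1) + 0)/(36 - 5) = ((1 + T) + 0)/31 = (1 + T)*(1/31) = 1/31 + T/31)
-41 - 11*f(-4*(5 - 1)) = -41 - 11*(1/31 + (-4*(5 - 1))/31) = -41 - 11*(1/31 + (-4*4)/31) = -41 - 11*(1/31 + (1/31)*(-16)) = -41 - 11*(1/31 - 16/31) = -41 - 11*(-15/31) = -41 + 165/31 = -1106/31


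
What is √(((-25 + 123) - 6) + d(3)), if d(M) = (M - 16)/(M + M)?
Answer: 7*√66/6 ≈ 9.4780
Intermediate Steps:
d(M) = (-16 + M)/(2*M) (d(M) = (-16 + M)/((2*M)) = (-16 + M)*(1/(2*M)) = (-16 + M)/(2*M))
√(((-25 + 123) - 6) + d(3)) = √(((-25 + 123) - 6) + (½)*(-16 + 3)/3) = √((98 - 6) + (½)*(⅓)*(-13)) = √(92 - 13/6) = √(539/6) = 7*√66/6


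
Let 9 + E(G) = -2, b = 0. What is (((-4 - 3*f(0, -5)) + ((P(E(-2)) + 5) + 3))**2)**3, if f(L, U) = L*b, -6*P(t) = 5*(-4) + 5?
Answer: 4826809/64 ≈ 75419.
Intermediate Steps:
E(G) = -11 (E(G) = -9 - 2 = -11)
P(t) = 5/2 (P(t) = -(5*(-4) + 5)/6 = -(-20 + 5)/6 = -1/6*(-15) = 5/2)
f(L, U) = 0 (f(L, U) = L*0 = 0)
(((-4 - 3*f(0, -5)) + ((P(E(-2)) + 5) + 3))**2)**3 = (((-4 - 3*0) + ((5/2 + 5) + 3))**2)**3 = (((-4 + 0) + (15/2 + 3))**2)**3 = ((-4 + 21/2)**2)**3 = ((13/2)**2)**3 = (169/4)**3 = 4826809/64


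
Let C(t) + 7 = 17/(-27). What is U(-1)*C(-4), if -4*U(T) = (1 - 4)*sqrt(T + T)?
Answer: -103*I*sqrt(2)/18 ≈ -8.0924*I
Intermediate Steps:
C(t) = -206/27 (C(t) = -7 + 17/(-27) = -7 + 17*(-1/27) = -7 - 17/27 = -206/27)
U(T) = 3*sqrt(2)*sqrt(T)/4 (U(T) = -(1 - 4)*sqrt(T + T)/4 = -(-3)*sqrt(2*T)/4 = -(-3)*sqrt(2)*sqrt(T)/4 = 3*sqrt(2)*sqrt(T)/4)
U(-1)*C(-4) = (3*sqrt(2)*sqrt(-1)/4)*(-206/27) = (3*sqrt(2)*I/4)*(-206/27) = (3*I*sqrt(2)/4)*(-206/27) = -103*I*sqrt(2)/18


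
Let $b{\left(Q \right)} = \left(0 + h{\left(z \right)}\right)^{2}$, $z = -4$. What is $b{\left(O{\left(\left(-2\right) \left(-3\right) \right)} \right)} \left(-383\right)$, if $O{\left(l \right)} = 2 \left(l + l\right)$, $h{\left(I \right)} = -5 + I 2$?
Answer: $-64727$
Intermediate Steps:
$h{\left(I \right)} = -5 + 2 I$
$O{\left(l \right)} = 4 l$ ($O{\left(l \right)} = 2 \cdot 2 l = 4 l$)
$b{\left(Q \right)} = 169$ ($b{\left(Q \right)} = \left(0 + \left(-5 + 2 \left(-4\right)\right)\right)^{2} = \left(0 - 13\right)^{2} = \left(-13\right)^{2} = 169$)
$b{\left(O{\left(\left(-2\right) \left(-3\right) \right)} \right)} \left(-383\right) = 169 \left(-383\right) = -64727$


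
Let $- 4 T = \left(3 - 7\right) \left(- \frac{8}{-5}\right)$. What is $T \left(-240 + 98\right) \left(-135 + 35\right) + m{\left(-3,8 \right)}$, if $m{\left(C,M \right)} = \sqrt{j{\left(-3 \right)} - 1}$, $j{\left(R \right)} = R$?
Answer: $22720 + 2 i \approx 22720.0 + 2.0 i$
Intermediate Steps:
$m{\left(C,M \right)} = 2 i$ ($m{\left(C,M \right)} = \sqrt{-3 - 1} = \sqrt{-4} = 2 i$)
$T = \frac{8}{5}$ ($T = - \frac{\left(3 - 7\right) \left(- \frac{8}{-5}\right)}{4} = - \frac{\left(-4\right) \left(\left(-8\right) \left(- \frac{1}{5}\right)\right)}{4} = - \frac{\left(-4\right) \frac{8}{5}}{4} = \left(- \frac{1}{4}\right) \left(- \frac{32}{5}\right) = \frac{8}{5} \approx 1.6$)
$T \left(-240 + 98\right) \left(-135 + 35\right) + m{\left(-3,8 \right)} = \frac{8 \left(-240 + 98\right) \left(-135 + 35\right)}{5} + 2 i = \frac{8 \left(\left(-142\right) \left(-100\right)\right)}{5} + 2 i = \frac{8}{5} \cdot 14200 + 2 i = 22720 + 2 i$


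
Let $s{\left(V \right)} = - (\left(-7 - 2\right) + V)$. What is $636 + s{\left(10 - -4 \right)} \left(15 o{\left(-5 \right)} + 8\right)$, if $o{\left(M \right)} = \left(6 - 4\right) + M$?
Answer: $821$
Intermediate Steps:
$o{\left(M \right)} = 2 + M$
$s{\left(V \right)} = 9 - V$ ($s{\left(V \right)} = - (-9 + V) = 9 - V$)
$636 + s{\left(10 - -4 \right)} \left(15 o{\left(-5 \right)} + 8\right) = 636 + \left(9 - \left(10 - -4\right)\right) \left(15 \left(2 - 5\right) + 8\right) = 636 + \left(9 - \left(10 + 4\right)\right) \left(15 \left(-3\right) + 8\right) = 636 + \left(9 - 14\right) \left(-45 + 8\right) = 636 + \left(9 - 14\right) \left(-37\right) = 636 - -185 = 636 + 185 = 821$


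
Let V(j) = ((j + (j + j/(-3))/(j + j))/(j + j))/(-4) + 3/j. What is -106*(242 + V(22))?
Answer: -6772393/264 ≈ -25653.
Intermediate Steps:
V(j) = 3/j - (⅓ + j)/(8*j) (V(j) = ((j + (j + j*(-⅓))/((2*j)))/((2*j)))*(-¼) + 3/j = ((j + (j - j/3)*(1/(2*j)))*(1/(2*j)))*(-¼) + 3/j = ((j + (2*j/3)*(1/(2*j)))*(1/(2*j)))*(-¼) + 3/j = ((j + ⅓)*(1/(2*j)))*(-¼) + 3/j = ((⅓ + j)*(1/(2*j)))*(-¼) + 3/j = ((⅓ + j)/(2*j))*(-¼) + 3/j = -(⅓ + j)/(8*j) + 3/j = 3/j - (⅓ + j)/(8*j))
-106*(242 + V(22)) = -106*(242 + (1/24)*(71 - 3*22)/22) = -106*(242 + (1/24)*(1/22)*(71 - 66)) = -106*(242 + (1/24)*(1/22)*5) = -106*(242 + 5/528) = -106*127781/528 = -6772393/264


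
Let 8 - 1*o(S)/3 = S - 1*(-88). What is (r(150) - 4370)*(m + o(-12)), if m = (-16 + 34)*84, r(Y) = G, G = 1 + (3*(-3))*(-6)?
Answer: -5644020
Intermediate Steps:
o(S) = -240 - 3*S (o(S) = 24 - 3*(S - 1*(-88)) = 24 - 3*(S + 88) = 24 - 3*(88 + S) = 24 + (-264 - 3*S) = -240 - 3*S)
G = 55 (G = 1 - 9*(-6) = 1 + 54 = 55)
r(Y) = 55
m = 1512 (m = 18*84 = 1512)
(r(150) - 4370)*(m + o(-12)) = (55 - 4370)*(1512 + (-240 - 3*(-12))) = -4315*(1512 + (-240 + 36)) = -4315*(1512 - 204) = -4315*1308 = -5644020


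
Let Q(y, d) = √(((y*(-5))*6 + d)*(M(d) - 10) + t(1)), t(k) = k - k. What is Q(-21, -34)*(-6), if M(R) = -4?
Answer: -12*I*√2086 ≈ -548.07*I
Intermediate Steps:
t(k) = 0
Q(y, d) = √(-14*d + 420*y) (Q(y, d) = √(((y*(-5))*6 + d)*(-4 - 10) + 0) = √((-5*y*6 + d)*(-14) + 0) = √((-30*y + d)*(-14) + 0) = √((d - 30*y)*(-14) + 0) = √((-14*d + 420*y) + 0) = √(-14*d + 420*y))
Q(-21, -34)*(-6) = √(-14*(-34) + 420*(-21))*(-6) = √(476 - 8820)*(-6) = √(-8344)*(-6) = (2*I*√2086)*(-6) = -12*I*√2086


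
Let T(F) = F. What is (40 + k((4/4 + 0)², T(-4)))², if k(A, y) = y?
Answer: 1296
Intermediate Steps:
(40 + k((4/4 + 0)², T(-4)))² = (40 - 4)² = 36² = 1296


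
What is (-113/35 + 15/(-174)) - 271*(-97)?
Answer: 53355881/2030 ≈ 26284.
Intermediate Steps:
(-113/35 + 15/(-174)) - 271*(-97) = (-113*1/35 + 15*(-1/174)) + 26287 = (-113/35 - 5/58) + 26287 = -6729/2030 + 26287 = 53355881/2030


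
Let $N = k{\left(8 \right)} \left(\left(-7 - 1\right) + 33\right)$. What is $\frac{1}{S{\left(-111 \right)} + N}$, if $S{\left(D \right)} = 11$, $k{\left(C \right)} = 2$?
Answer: $\frac{1}{61} \approx 0.016393$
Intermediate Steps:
$N = 50$ ($N = 2 \left(\left(-7 - 1\right) + 33\right) = 2 \left(-8 + 33\right) = 2 \cdot 25 = 50$)
$\frac{1}{S{\left(-111 \right)} + N} = \frac{1}{11 + 50} = \frac{1}{61}$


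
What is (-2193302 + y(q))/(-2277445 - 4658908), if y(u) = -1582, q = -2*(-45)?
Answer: 2194884/6936353 ≈ 0.31643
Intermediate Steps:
q = 90
(-2193302 + y(q))/(-2277445 - 4658908) = (-2193302 - 1582)/(-2277445 - 4658908) = -2194884/(-6936353) = -2194884*(-1/6936353) = 2194884/6936353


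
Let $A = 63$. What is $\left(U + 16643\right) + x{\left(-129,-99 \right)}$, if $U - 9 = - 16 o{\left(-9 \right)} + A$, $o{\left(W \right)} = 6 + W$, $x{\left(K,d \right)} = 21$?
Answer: $16784$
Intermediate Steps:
$U = 120$ ($U = 9 + \left(- 16 \left(6 - 9\right) + 63\right) = 9 + \left(\left(-16\right) \left(-3\right) + 63\right) = 9 + \left(48 + 63\right) = 9 + 111 = 120$)
$\left(U + 16643\right) + x{\left(-129,-99 \right)} = \left(120 + 16643\right) + 21 = 16763 + 21 = 16784$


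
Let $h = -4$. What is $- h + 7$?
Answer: $11$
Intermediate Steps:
$- h + 7 = \left(-1\right) \left(-4\right) + 7 = 4 + 7 = 11$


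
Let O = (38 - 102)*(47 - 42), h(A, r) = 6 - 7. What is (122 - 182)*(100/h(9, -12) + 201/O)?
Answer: 96603/16 ≈ 6037.7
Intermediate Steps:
h(A, r) = -1
O = -320 (O = -64*5 = -320)
(122 - 182)*(100/h(9, -12) + 201/O) = (122 - 182)*(100/(-1) + 201/(-320)) = -60*(100*(-1) + 201*(-1/320)) = -60*(-100 - 201/320) = -60*(-32201/320) = 96603/16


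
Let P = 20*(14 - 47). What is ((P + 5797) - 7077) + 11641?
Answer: 9701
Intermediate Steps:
P = -660 (P = 20*(-33) = -660)
((P + 5797) - 7077) + 11641 = ((-660 + 5797) - 7077) + 11641 = (5137 - 7077) + 11641 = -1940 + 11641 = 9701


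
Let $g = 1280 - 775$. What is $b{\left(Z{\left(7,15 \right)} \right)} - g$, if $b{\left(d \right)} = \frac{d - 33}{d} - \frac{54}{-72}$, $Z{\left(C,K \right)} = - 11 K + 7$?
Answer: $- \frac{158961}{316} \approx -503.04$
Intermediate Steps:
$Z{\left(C,K \right)} = 7 - 11 K$
$b{\left(d \right)} = \frac{3}{4} + \frac{-33 + d}{d}$ ($b{\left(d \right)} = \frac{-33 + d}{d} - - \frac{3}{4} = \frac{-33 + d}{d} + \frac{3}{4} = \frac{3}{4} + \frac{-33 + d}{d}$)
$g = 505$ ($g = 1280 - 775 = 505$)
$b{\left(Z{\left(7,15 \right)} \right)} - g = \left(\frac{7}{4} - \frac{33}{7 - 165}\right) - 505 = \left(\frac{7}{4} - \frac{33}{-158}\right) - 505 = \left(\frac{7}{4} - - \frac{33}{158}\right) - 505 = \left(\frac{7}{4} + \frac{33}{158}\right) - 505 = \frac{619}{316} - 505 = - \frac{158961}{316}$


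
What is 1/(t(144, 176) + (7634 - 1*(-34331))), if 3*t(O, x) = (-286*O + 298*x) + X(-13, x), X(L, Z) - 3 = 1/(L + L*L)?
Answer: 468/21397273 ≈ 2.1872e-5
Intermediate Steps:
X(L, Z) = 3 + 1/(L + L**2) (X(L, Z) = 3 + 1/(L + L*L) = 3 + 1/(L + L**2))
t(O, x) = 469/468 - 286*O/3 + 298*x/3 (t(O, x) = ((-286*O + 298*x) + (1 + 3*(-13) + 3*(-13)**2)/((-13)*(1 - 13)))/3 = ((-286*O + 298*x) - 1/13*(1 - 39 + 3*169)/(-12))/3 = ((-286*O + 298*x) - 1/13*(-1/12)*(1 - 39 + 507))/3 = ((-286*O + 298*x) - 1/13*(-1/12)*469)/3 = ((-286*O + 298*x) + 469/156)/3 = (469/156 - 286*O + 298*x)/3 = 469/468 - 286*O/3 + 298*x/3)
1/(t(144, 176) + (7634 - 1*(-34331))) = 1/((469/468 - 286/3*144 + (298/3)*176) + (7634 - 1*(-34331))) = 1/((469/468 - 13728 + 52448/3) + (7634 + 34331)) = 1/(1757653/468 + 41965) = 1/(21397273/468) = 468/21397273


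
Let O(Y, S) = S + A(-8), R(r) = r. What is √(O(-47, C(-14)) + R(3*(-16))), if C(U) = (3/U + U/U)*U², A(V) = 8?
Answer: √114 ≈ 10.677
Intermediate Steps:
C(U) = U²*(1 + 3/U) (C(U) = (3/U + 1)*U² = (1 + 3/U)*U² = U²*(1 + 3/U))
O(Y, S) = 8 + S (O(Y, S) = S + 8 = 8 + S)
√(O(-47, C(-14)) + R(3*(-16))) = √((8 - 14*(3 - 14)) + 3*(-16)) = √((8 - 14*(-11)) - 48) = √((8 + 154) - 48) = √(162 - 48) = √114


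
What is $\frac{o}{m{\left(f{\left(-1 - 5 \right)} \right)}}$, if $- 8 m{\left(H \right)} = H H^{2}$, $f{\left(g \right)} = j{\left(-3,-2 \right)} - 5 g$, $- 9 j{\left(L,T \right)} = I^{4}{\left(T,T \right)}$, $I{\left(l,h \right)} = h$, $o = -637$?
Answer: $\frac{464373}{2048383} \approx 0.2267$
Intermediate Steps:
$j{\left(L,T \right)} = - \frac{T^{4}}{9}$
$f{\left(g \right)} = - \frac{16}{9} - 5 g$ ($f{\left(g \right)} = - \frac{\left(-2\right)^{4}}{9} - 5 g = \left(- \frac{1}{9}\right) 16 - 5 g = - \frac{16}{9} - 5 g$)
$m{\left(H \right)} = - \frac{H^{3}}{8}$ ($m{\left(H \right)} = - \frac{H H^{2}}{8} = - \frac{H^{3}}{8}$)
$\frac{o}{m{\left(f{\left(-1 - 5 \right)} \right)}} = - \frac{637}{\left(- \frac{1}{8}\right) \left(- \frac{16}{9} - 5 \left(-1 - 5\right)\right)^{3}} = - \frac{637}{\left(- \frac{1}{8}\right) \left(- \frac{16}{9} - -30\right)^{3}} = - \frac{637}{\left(- \frac{1}{8}\right) \left(- \frac{16}{9} + 30\right)^{3}} = - \frac{637}{\left(- \frac{1}{8}\right) \left(\frac{254}{9}\right)^{3}} = - \frac{637}{\left(- \frac{1}{8}\right) \frac{16387064}{729}} = - \frac{637}{- \frac{2048383}{729}} = \left(-637\right) \left(- \frac{729}{2048383}\right) = \frac{464373}{2048383}$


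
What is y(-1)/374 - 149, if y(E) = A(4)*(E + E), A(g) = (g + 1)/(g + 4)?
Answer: -222909/1496 ≈ -149.00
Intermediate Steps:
A(g) = (1 + g)/(4 + g)
y(E) = 5*E/4 (y(E) = ((1 + 4)/(4 + 4))*(E + E) = (5/8)*(2*E) = ((⅛)*5)*(2*E) = 5*(2*E)/8 = 5*E/4)
y(-1)/374 - 149 = ((5/4)*(-1))/374 - 149 = (1/374)*(-5/4) - 149 = -5/1496 - 149 = -222909/1496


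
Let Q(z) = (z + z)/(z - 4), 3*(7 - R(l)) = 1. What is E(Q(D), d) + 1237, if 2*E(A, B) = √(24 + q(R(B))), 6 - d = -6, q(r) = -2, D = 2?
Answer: 1237 + √22/2 ≈ 1239.3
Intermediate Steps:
R(l) = 20/3 (R(l) = 7 - ⅓*1 = 7 - ⅓ = 20/3)
Q(z) = 2*z/(-4 + z) (Q(z) = (2*z)/(-4 + z) = 2*z/(-4 + z))
d = 12 (d = 6 - 1*(-6) = 6 + 6 = 12)
E(A, B) = √22/2 (E(A, B) = √(24 - 2)/2 = √22/2)
E(Q(D), d) + 1237 = √22/2 + 1237 = 1237 + √22/2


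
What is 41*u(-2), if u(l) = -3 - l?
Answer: -41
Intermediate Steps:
41*u(-2) = 41*(-3 - 1*(-2)) = 41*(-3 + 2) = 41*(-1) = -41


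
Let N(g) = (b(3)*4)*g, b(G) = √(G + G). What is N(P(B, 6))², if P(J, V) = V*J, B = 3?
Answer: 31104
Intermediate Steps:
P(J, V) = J*V
b(G) = √2*√G (b(G) = √(2*G) = √2*√G)
N(g) = 4*g*√6 (N(g) = ((√2*√3)*4)*g = (√6*4)*g = (4*√6)*g = 4*g*√6)
N(P(B, 6))² = (4*(3*6)*√6)² = (4*18*√6)² = (72*√6)² = 31104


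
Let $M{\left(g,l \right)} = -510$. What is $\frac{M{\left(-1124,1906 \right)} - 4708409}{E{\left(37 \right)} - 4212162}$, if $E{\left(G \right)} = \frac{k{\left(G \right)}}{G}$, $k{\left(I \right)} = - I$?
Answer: $\frac{4708919}{4212163} \approx 1.1179$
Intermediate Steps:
$E{\left(G \right)} = -1$ ($E{\left(G \right)} = \frac{\left(-1\right) G}{G} = -1$)
$\frac{M{\left(-1124,1906 \right)} - 4708409}{E{\left(37 \right)} - 4212162} = \frac{-510 - 4708409}{-1 - 4212162} = - \frac{4708919}{-4212163} = \left(-4708919\right) \left(- \frac{1}{4212163}\right) = \frac{4708919}{4212163}$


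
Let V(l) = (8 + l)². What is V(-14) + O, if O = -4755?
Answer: -4719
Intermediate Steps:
V(-14) + O = (8 - 14)² - 4755 = (-6)² - 4755 = 36 - 4755 = -4719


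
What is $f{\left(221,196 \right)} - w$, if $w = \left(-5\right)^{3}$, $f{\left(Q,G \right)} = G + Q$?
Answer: $542$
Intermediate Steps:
$w = -125$
$f{\left(221,196 \right)} - w = \left(196 + 221\right) - -125 = 417 + 125 = 542$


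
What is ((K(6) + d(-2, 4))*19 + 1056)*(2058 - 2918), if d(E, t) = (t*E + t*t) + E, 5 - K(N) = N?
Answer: -989860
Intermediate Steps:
K(N) = 5 - N
d(E, t) = E + t² + E*t (d(E, t) = (E*t + t²) + E = (t² + E*t) + E = E + t² + E*t)
((K(6) + d(-2, 4))*19 + 1056)*(2058 - 2918) = (((5 - 1*6) + (-2 + 4² - 2*4))*19 + 1056)*(2058 - 2918) = (((5 - 6) + (-2 + 16 - 8))*19 + 1056)*(-860) = ((-1 + 6)*19 + 1056)*(-860) = (5*19 + 1056)*(-860) = (95 + 1056)*(-860) = 1151*(-860) = -989860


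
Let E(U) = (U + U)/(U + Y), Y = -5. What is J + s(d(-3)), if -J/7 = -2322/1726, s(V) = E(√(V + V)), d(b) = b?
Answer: 262293/26753 - 10*I*√6/31 ≈ 9.8042 - 0.79016*I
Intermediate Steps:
E(U) = 2*U/(-5 + U) (E(U) = (U + U)/(U - 5) = (2*U)/(-5 + U) = 2*U/(-5 + U))
s(V) = 2*√2*√V/(-5 + √2*√V) (s(V) = 2*√(V + V)/(-5 + √(V + V)) = 2*√(2*V)/(-5 + √(2*V)) = 2*(√2*√V)/(-5 + √2*√V) = 2*√2*√V/(-5 + √2*√V))
J = 8127/863 (J = -(-16254)/1726 = -7*(-1161/863) = 8127/863 ≈ 9.4171)
J + s(d(-3)) = 8127/863 + 2*√2*√(-3)/(-5 + √2*√(-3)) = 8127/863 + 2*√2*(I*√3)/(-5 + √2*(I*√3)) = 8127/863 + 2*√2*(I*√3)/(-5 + I*√6) = 8127/863 + 2*I*√6/(-5 + I*√6)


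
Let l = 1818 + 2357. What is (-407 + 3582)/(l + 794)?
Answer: 3175/4969 ≈ 0.63896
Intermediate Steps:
l = 4175
(-407 + 3582)/(l + 794) = (-407 + 3582)/(4175 + 794) = 3175/4969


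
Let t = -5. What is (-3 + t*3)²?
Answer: 324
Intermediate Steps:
(-3 + t*3)² = (-3 - 5*3)² = (-3 - 15)² = (-18)² = 324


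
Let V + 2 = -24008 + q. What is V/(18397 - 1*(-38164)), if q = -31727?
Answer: -55737/56561 ≈ -0.98543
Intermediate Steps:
V = -55737 (V = -2 + (-24008 - 31727) = -2 - 55735 = -55737)
V/(18397 - 1*(-38164)) = -55737/(18397 - 1*(-38164)) = -55737/(18397 + 38164) = -55737/56561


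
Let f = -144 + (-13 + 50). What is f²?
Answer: 11449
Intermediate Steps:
f = -107 (f = -144 + 37 = -107)
f² = (-107)² = 11449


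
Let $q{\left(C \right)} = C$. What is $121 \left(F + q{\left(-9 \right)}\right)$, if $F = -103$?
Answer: $-13552$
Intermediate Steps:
$121 \left(F + q{\left(-9 \right)}\right) = 121 \left(-103 - 9\right) = 121 \left(-112\right) = -13552$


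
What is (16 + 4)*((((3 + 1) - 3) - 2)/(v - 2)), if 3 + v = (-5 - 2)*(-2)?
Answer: -20/9 ≈ -2.2222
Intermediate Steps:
v = 11 (v = -3 + (-5 - 2)*(-2) = -3 - 7*(-2) = -3 + 14 = 11)
(16 + 4)*((((3 + 1) - 3) - 2)/(v - 2)) = (16 + 4)*((((3 + 1) - 3) - 2)/(11 - 2)) = 20*(((4 - 3) - 2)/9) = 20*((1 - 2)*(⅑)) = 20*(-1*⅑) = 20*(-⅑) = -20/9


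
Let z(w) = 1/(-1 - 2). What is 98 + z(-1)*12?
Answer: 94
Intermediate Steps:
z(w) = -1/3 (z(w) = 1/(-3) = -1/3)
98 + z(-1)*12 = 98 - 1/3*12 = 98 - 4 = 94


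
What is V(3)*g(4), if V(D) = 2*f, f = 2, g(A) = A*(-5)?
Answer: -80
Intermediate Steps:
g(A) = -5*A
V(D) = 4 (V(D) = 2*2 = 4)
V(3)*g(4) = 4*(-5*4) = 4*(-20) = -80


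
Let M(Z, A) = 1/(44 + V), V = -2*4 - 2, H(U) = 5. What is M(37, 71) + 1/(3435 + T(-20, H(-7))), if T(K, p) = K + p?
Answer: 1727/58140 ≈ 0.029704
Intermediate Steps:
V = -10 (V = -8 - 2 = -10)
M(Z, A) = 1/34 (M(Z, A) = 1/(44 - 10) = 1/34)
M(37, 71) + 1/(3435 + T(-20, H(-7))) = 1/34 + 1/(3435 + (-20 + 5)) = 1/34 + 1/(3435 - 15) = 1/34 + 1/3420 = 1727/58140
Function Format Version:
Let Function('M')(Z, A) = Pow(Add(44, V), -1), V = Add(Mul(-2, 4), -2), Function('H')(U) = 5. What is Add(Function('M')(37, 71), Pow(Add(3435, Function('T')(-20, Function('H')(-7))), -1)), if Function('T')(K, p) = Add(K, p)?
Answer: Rational(1727, 58140) ≈ 0.029704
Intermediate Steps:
V = -10 (V = Add(-8, -2) = -10)
Function('M')(Z, A) = Rational(1, 34) (Function('M')(Z, A) = Pow(Add(44, -10), -1) = Pow(34, -1) = Rational(1, 34))
Add(Function('M')(37, 71), Pow(Add(3435, Function('T')(-20, Function('H')(-7))), -1)) = Add(Rational(1, 34), Pow(Add(3435, Add(-20, 5)), -1)) = Add(Rational(1, 34), Pow(Add(3435, -15), -1)) = Add(Rational(1, 34), Pow(3420, -1)) = Add(Rational(1, 34), Rational(1, 3420)) = Rational(1727, 58140)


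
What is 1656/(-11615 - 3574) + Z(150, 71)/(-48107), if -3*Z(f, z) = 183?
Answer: -26246221/243565741 ≈ -0.10776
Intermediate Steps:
Z(f, z) = -61 (Z(f, z) = -⅓*183 = -61)
1656/(-11615 - 3574) + Z(150, 71)/(-48107) = 1656/(-11615 - 3574) - 61/(-48107) = 1656/(-15189) - 61*(-1/48107) = 1656*(-1/15189) + 61/48107 = -552/5063 + 61/48107 = -26246221/243565741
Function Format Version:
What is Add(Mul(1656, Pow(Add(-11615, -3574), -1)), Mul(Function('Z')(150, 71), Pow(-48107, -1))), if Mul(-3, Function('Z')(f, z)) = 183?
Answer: Rational(-26246221, 243565741) ≈ -0.10776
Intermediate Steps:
Function('Z')(f, z) = -61 (Function('Z')(f, z) = Mul(Rational(-1, 3), 183) = -61)
Add(Mul(1656, Pow(Add(-11615, -3574), -1)), Mul(Function('Z')(150, 71), Pow(-48107, -1))) = Add(Mul(1656, Pow(Add(-11615, -3574), -1)), Mul(-61, Pow(-48107, -1))) = Add(Mul(1656, Pow(-15189, -1)), Mul(-61, Rational(-1, 48107))) = Add(Mul(1656, Rational(-1, 15189)), Rational(61, 48107)) = Add(Rational(-552, 5063), Rational(61, 48107)) = Rational(-26246221, 243565741)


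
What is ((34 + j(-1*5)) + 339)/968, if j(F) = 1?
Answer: 17/44 ≈ 0.38636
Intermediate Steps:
((34 + j(-1*5)) + 339)/968 = ((34 + 1) + 339)/968 = (35 + 339)*(1/968) = 374*(1/968) = 17/44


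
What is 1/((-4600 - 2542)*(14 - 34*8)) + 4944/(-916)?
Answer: -2277497867/421963644 ≈ -5.3974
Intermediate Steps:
1/((-4600 - 2542)*(14 - 34*8)) + 4944/(-916) = 1/((-7142)*(14 - 272)) + 4944*(-1/916) = -1/7142/(-258) - 1236/229 = -1/7142*(-1/258) - 1236/229 = 1/1842636 - 1236/229 = -2277497867/421963644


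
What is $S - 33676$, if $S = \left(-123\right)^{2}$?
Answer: $-18547$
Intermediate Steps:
$S = 15129$
$S - 33676 = 15129 - 33676 = -18547$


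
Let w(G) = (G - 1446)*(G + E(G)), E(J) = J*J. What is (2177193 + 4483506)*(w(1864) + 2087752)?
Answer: 9692690694276168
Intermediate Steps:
E(J) = J**2
w(G) = (-1446 + G)*(G + G**2) (w(G) = (G - 1446)*(G + G**2) = (-1446 + G)*(G + G**2))
(2177193 + 4483506)*(w(1864) + 2087752) = (2177193 + 4483506)*(1864*(-1446 + 1864**2 - 1445*1864) + 2087752) = 6660699*(1864*(-1446 + 3474496 - 2693480) + 2087752) = 6660699*(1864*779570 + 2087752) = 6660699*(1453118480 + 2087752) = 6660699*1455206232 = 9692690694276168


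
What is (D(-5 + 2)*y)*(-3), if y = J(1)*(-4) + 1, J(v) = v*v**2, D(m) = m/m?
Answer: 9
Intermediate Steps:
D(m) = 1
J(v) = v**3
y = -3 (y = 1**3*(-4) + 1 = 1*(-4) + 1 = -4 + 1 = -3)
(D(-5 + 2)*y)*(-3) = (1*(-3))*(-3) = -3*(-3) = 9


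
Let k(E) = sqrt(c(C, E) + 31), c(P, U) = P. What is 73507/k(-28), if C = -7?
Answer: 73507*sqrt(6)/12 ≈ 15005.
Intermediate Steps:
k(E) = 2*sqrt(6) (k(E) = sqrt(-7 + 31) = sqrt(24) = 2*sqrt(6))
73507/k(-28) = 73507/((2*sqrt(6))) = 73507*(sqrt(6)/12) = 73507*sqrt(6)/12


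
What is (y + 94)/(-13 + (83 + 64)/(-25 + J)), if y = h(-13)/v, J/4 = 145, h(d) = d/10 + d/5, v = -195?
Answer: -173937/23560 ≈ -7.3827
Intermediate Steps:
h(d) = 3*d/10 (h(d) = d*(⅒) + d*(⅕) = d/10 + d/5 = 3*d/10)
J = 580 (J = 4*145 = 580)
y = 1/50 (y = ((3/10)*(-13))/(-195) = -39/10*(-1/195) = 1/50 ≈ 0.020000)
(y + 94)/(-13 + (83 + 64)/(-25 + J)) = (1/50 + 94)/(-13 + (83 + 64)/(-25 + 580)) = 4701/(50*(-13 + 147/555)) = 4701/(50*(-13 + 147*(1/555))) = 4701/(50*(-13 + 49/185)) = 4701/(50*(-2356/185)) = (4701/50)*(-185/2356) = -173937/23560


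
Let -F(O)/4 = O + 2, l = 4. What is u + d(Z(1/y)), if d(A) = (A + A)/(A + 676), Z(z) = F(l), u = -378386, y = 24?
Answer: -61676930/163 ≈ -3.7839e+5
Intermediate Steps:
F(O) = -8 - 4*O (F(O) = -4*(O + 2) = -4*(2 + O) = -8 - 4*O)
Z(z) = -24 (Z(z) = -8 - 4*4 = -8 - 16 = -24)
d(A) = 2*A/(676 + A) (d(A) = (2*A)/(676 + A) = 2*A/(676 + A))
u + d(Z(1/y)) = -378386 + 2*(-24)/(676 - 24) = -378386 + 2*(-24)/652 = -378386 + 2*(-24)*(1/652) = -378386 - 12/163 = -61676930/163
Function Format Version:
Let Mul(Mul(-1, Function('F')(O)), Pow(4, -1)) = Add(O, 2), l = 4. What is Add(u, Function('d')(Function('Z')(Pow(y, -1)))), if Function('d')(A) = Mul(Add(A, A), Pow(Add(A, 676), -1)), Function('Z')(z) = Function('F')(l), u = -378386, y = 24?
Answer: Rational(-61676930, 163) ≈ -3.7839e+5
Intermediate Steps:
Function('F')(O) = Add(-8, Mul(-4, O)) (Function('F')(O) = Mul(-4, Add(O, 2)) = Mul(-4, Add(2, O)) = Add(-8, Mul(-4, O)))
Function('Z')(z) = -24 (Function('Z')(z) = Add(-8, Mul(-4, 4)) = Add(-8, -16) = -24)
Function('d')(A) = Mul(2, A, Pow(Add(676, A), -1)) (Function('d')(A) = Mul(Mul(2, A), Pow(Add(676, A), -1)) = Mul(2, A, Pow(Add(676, A), -1)))
Add(u, Function('d')(Function('Z')(Pow(y, -1)))) = Add(-378386, Mul(2, -24, Pow(Add(676, -24), -1))) = Add(-378386, Mul(2, -24, Pow(652, -1))) = Add(-378386, Mul(2, -24, Rational(1, 652))) = Add(-378386, Rational(-12, 163)) = Rational(-61676930, 163)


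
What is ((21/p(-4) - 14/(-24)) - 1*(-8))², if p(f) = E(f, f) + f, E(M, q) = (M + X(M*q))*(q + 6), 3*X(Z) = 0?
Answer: 1681/36 ≈ 46.694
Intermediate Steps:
X(Z) = 0 (X(Z) = (⅓)*0 = 0)
E(M, q) = M*(6 + q) (E(M, q) = (M + 0)*(q + 6) = M*(6 + q))
p(f) = f + f*(6 + f) (p(f) = f*(6 + f) + f = f + f*(6 + f))
((21/p(-4) - 14/(-24)) - 1*(-8))² = ((21/((-4*(7 - 4))) - 14/(-24)) - 1*(-8))² = ((21/((-4*3)) - 14*(-1/24)) + 8)² = ((21/(-12) + 7/12) + 8)² = ((21*(-1/12) + 7/12) + 8)² = ((-7/4 + 7/12) + 8)² = (-7/6 + 8)² = (41/6)² = 1681/36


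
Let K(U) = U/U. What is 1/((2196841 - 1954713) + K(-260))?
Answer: 1/242129 ≈ 4.1300e-6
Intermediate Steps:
K(U) = 1
1/((2196841 - 1954713) + K(-260)) = 1/((2196841 - 1954713) + 1) = 1/(242128 + 1) = 1/242129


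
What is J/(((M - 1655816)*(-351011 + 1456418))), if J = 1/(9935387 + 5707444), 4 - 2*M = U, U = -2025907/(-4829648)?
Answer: -9659296/276563360640018518620145667 ≈ -3.4926e-20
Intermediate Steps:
U = 2025907/4829648 (U = -2025907*(-1/4829648) = 2025907/4829648 ≈ 0.41947)
M = 17292685/9659296 (M = 2 - 1/2*2025907/4829648 = 2 - 2025907/9659296 = 17292685/9659296 ≈ 1.7903)
J = 1/15642831 ≈ 6.3927e-8
J/(((M - 1655816)*(-351011 + 1456418))) = 1/(15642831*(((17292685/9659296 - 1655816)*(-351011 + 1456418)))) = 1/(15642831*((-15993999572851/9659296*1105407))) = 1/(15642831*(-17679879085826505357/9659296)) = (1/15642831)*(-9659296/17679879085826505357) = -9659296/276563360640018518620145667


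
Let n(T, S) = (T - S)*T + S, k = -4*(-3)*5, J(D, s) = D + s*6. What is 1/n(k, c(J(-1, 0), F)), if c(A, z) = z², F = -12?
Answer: -1/4896 ≈ -0.00020425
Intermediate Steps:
J(D, s) = D + 6*s
k = 60 (k = 12*5 = 60)
n(T, S) = S + T*(T - S) (n(T, S) = T*(T - S) + S = S + T*(T - S))
1/n(k, c(J(-1, 0), F)) = 1/((-12)² + 60² - 1*(-12)²*60) = 1/(144 + 3600 - 1*144*60) = 1/(144 + 3600 - 8640) = 1/(-4896) = -1/4896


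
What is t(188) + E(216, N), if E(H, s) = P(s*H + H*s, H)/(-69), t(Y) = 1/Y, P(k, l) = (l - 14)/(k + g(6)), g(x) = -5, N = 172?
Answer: 5088655/963806628 ≈ 0.0052797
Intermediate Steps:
P(k, l) = (-14 + l)/(-5 + k) (P(k, l) = (l - 14)/(k - 5) = (-14 + l)/(-5 + k))
E(H, s) = -(-14 + H)/(69*(-5 + 2*H*s)) (E(H, s) = ((-14 + H)/(-5 + (s*H + H*s)))/(-69) = ((-14 + H)/(-5 + (H*s + H*s)))*(-1/69) = ((-14 + H)/(-5 + 2*H*s))*(-1/69) = -(-14 + H)/(69*(-5 + 2*H*s)))
t(188) + E(216, N) = 1/188 + (14 - 1*216)/(69*(-5 + 2*216*172)) = 1/188 + (14 - 216)/(69*(-5 + 74304)) = 1/188 + (1/69)*(-202)/74299 = 1/188 + (1/69)*(1/74299)*(-202) = 1/188 - 202/5126631 = 5088655/963806628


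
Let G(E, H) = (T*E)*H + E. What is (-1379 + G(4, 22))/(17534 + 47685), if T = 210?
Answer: 1555/5929 ≈ 0.26227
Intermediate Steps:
G(E, H) = E + 210*E*H (G(E, H) = (210*E)*H + E = 210*E*H + E = E + 210*E*H)
(-1379 + G(4, 22))/(17534 + 47685) = (-1379 + 4*(1 + 210*22))/(17534 + 47685) = (-1379 + 4*(1 + 4620))/65219 = (-1379 + 4*4621)*(1/65219) = (-1379 + 18484)*(1/65219) = 17105*(1/65219) = 1555/5929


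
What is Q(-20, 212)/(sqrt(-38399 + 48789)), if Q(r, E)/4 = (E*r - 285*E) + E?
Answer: -128896*sqrt(10390)/5195 ≈ -2529.1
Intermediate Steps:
Q(r, E) = -1136*E + 4*E*r (Q(r, E) = 4*((E*r - 285*E) + E) = 4*((-285*E + E*r) + E) = 4*(-284*E + E*r) = -1136*E + 4*E*r)
Q(-20, 212)/(sqrt(-38399 + 48789)) = (4*212*(-284 - 20))/(sqrt(-38399 + 48789)) = (4*212*(-304))/(sqrt(10390)) = -128896*sqrt(10390)/5195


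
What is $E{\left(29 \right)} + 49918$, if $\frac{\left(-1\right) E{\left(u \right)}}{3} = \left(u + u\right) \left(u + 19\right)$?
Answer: $41566$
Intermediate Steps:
$E{\left(u \right)} = - 6 u \left(19 + u\right)$ ($E{\left(u \right)} = - 3 \left(u + u\right) \left(u + 19\right) = - 3 \cdot 2 u \left(19 + u\right) = - 6 u \left(19 + u\right)$)
$E{\left(29 \right)} + 49918 = \left(-6\right) 29 \left(19 + 29\right) + 49918 = \left(-6\right) 29 \cdot 48 + 49918 = -8352 + 49918 = 41566$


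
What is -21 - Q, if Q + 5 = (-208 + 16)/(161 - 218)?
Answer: -368/19 ≈ -19.368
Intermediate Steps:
Q = -31/19 (Q = -5 + (-208 + 16)/(161 - 218) = -5 - 192/(-57) = -5 - 192*(-1/57) = -5 + 64/19 = -31/19 ≈ -1.6316)
-21 - Q = -21 - 1*(-31/19) = -21 + 31/19 = -368/19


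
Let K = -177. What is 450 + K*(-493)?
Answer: 87711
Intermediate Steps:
450 + K*(-493) = 450 - 177*(-493) = 450 + 87261 = 87711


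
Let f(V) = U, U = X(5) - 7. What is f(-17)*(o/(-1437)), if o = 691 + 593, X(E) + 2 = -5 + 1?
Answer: 5564/479 ≈ 11.616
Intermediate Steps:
X(E) = -6 (X(E) = -2 + (-5 + 1) = -2 - 4 = -6)
U = -13 (U = -6 - 7 = -13)
f(V) = -13
o = 1284
f(-17)*(o/(-1437)) = -16692/(-1437) = -16692*(-1)/1437 = -13*(-428/479) = 5564/479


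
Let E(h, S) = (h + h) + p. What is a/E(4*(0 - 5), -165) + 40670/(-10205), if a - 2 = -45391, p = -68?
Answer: 91760477/220428 ≈ 416.28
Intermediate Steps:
a = -45389 (a = 2 - 45391 = -45389)
E(h, S) = -68 + 2*h (E(h, S) = (h + h) - 68 = 2*h - 68 = -68 + 2*h)
a/E(4*(0 - 5), -165) + 40670/(-10205) = -45389/(-68 + 2*(4*(0 - 5))) + 40670/(-10205) = -45389/(-68 + 2*(4*(-5))) + 40670*(-1/10205) = -45389/(-68 + 2*(-20)) - 8134/2041 = -45389/(-68 - 40) - 8134/2041 = -45389/(-108) - 8134/2041 = -45389*(-1/108) - 8134/2041 = 45389/108 - 8134/2041 = 91760477/220428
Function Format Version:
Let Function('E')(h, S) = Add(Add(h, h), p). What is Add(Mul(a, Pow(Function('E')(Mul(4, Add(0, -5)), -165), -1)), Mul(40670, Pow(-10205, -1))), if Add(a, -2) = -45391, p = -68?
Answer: Rational(91760477, 220428) ≈ 416.28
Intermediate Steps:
a = -45389 (a = Add(2, -45391) = -45389)
Function('E')(h, S) = Add(-68, Mul(2, h)) (Function('E')(h, S) = Add(Add(h, h), -68) = Add(Mul(2, h), -68) = Add(-68, Mul(2, h)))
Add(Mul(a, Pow(Function('E')(Mul(4, Add(0, -5)), -165), -1)), Mul(40670, Pow(-10205, -1))) = Add(Mul(-45389, Pow(Add(-68, Mul(2, Mul(4, Add(0, -5)))), -1)), Mul(40670, Pow(-10205, -1))) = Add(Mul(-45389, Pow(Add(-68, Mul(2, Mul(4, -5))), -1)), Mul(40670, Rational(-1, 10205))) = Add(Mul(-45389, Pow(Add(-68, Mul(2, -20)), -1)), Rational(-8134, 2041)) = Add(Mul(-45389, Pow(Add(-68, -40), -1)), Rational(-8134, 2041)) = Add(Mul(-45389, Pow(-108, -1)), Rational(-8134, 2041)) = Add(Mul(-45389, Rational(-1, 108)), Rational(-8134, 2041)) = Add(Rational(45389, 108), Rational(-8134, 2041)) = Rational(91760477, 220428)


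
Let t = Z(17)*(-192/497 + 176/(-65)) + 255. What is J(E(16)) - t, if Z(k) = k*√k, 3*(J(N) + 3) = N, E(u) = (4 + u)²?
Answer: -374/3 + 1699184*√17/32305 ≈ 92.201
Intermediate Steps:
J(N) = -3 + N/3
Z(k) = k^(3/2)
t = 255 - 1699184*√17/32305 (t = 17^(3/2)*(-192/497 + 176/(-65)) + 255 = (17*√17)*(-192*1/497 + 176*(-1/65)) + 255 = (17*√17)*(-192/497 - 176/65) + 255 = (17*√17)*(-99952/32305) + 255 = -1699184*√17/32305 + 255 = 255 - 1699184*√17/32305 ≈ 38.132)
J(E(16)) - t = (-3 + (4 + 16)²/3) - (255 - 1699184*√17/32305) = (-3 + (⅓)*20²) + (-255 + 1699184*√17/32305) = (-3 + (⅓)*400) + (-255 + 1699184*√17/32305) = (-3 + 400/3) + (-255 + 1699184*√17/32305) = 391/3 + (-255 + 1699184*√17/32305) = -374/3 + 1699184*√17/32305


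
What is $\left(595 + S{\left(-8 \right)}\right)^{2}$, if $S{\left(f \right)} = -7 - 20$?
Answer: $322624$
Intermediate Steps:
$S{\left(f \right)} = -27$ ($S{\left(f \right)} = -7 - 20 = -27$)
$\left(595 + S{\left(-8 \right)}\right)^{2} = \left(595 - 27\right)^{2} = 568^{2} = 322624$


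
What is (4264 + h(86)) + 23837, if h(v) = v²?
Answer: 35497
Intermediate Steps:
(4264 + h(86)) + 23837 = (4264 + 86²) + 23837 = (4264 + 7396) + 23837 = 11660 + 23837 = 35497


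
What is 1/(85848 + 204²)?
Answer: 1/127464 ≈ 7.8453e-6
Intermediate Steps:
1/(85848 + 204²) = 1/(85848 + 41616) = 1/127464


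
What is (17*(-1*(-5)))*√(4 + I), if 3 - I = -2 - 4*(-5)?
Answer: 85*I*√11 ≈ 281.91*I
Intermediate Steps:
I = -15 (I = 3 - (-2 - 4*(-5)) = 3 - (-2 + 20) = 3 - 1*18 = 3 - 18 = -15)
(17*(-1*(-5)))*√(4 + I) = (17*(-1*(-5)))*√(4 - 15) = (17*5)*√(-11) = 85*(I*√11) = 85*I*√11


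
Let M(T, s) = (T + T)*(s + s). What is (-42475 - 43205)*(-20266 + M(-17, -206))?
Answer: 536185440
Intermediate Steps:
M(T, s) = 4*T*s (M(T, s) = (2*T)*(2*s) = 4*T*s)
(-42475 - 43205)*(-20266 + M(-17, -206)) = (-42475 - 43205)*(-20266 + 4*(-17)*(-206)) = -85680*(-20266 + 14008) = -85680*(-6258) = 536185440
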